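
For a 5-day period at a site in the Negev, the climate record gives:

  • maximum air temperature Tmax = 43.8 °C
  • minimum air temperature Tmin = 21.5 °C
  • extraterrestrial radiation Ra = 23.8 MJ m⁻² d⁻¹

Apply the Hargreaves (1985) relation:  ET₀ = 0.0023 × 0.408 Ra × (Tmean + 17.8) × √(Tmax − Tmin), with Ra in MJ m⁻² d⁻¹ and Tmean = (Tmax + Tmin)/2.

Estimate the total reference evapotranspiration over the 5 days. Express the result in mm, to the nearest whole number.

Tmean = (43.8 + 21.5)/2 = 32.65 °C
0.408 Ra = 0.408 × 23.8 = 9.7104 mm/d equivalent
ET₀ = 0.0023 × 9.7104 × (32.65 + 17.8) × √22.3 = 0.0023 × 9.7104 × 50.45 × 4.7223 = 5.3208 mm/d
Over 5 days: 5.3208 × 5 = 26.604 mm

27 mm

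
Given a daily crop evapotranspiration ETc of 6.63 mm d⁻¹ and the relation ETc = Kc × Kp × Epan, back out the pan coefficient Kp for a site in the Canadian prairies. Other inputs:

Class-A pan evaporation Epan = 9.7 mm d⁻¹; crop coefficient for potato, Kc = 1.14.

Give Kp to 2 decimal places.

0.60

ETc = Kc × Kp × Epan  ⇒  Kp = ETc / (Kc × Epan)
Kp = 6.63 / (1.14 × 9.7) = 6.63 / 11.058 = 0.5996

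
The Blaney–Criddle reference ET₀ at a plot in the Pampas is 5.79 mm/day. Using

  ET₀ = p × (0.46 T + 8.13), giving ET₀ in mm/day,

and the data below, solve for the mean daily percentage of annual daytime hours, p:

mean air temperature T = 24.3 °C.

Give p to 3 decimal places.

p = ET₀ / (0.46 T + 8.13) = 5.79 / (0.46 × 24.3 + 8.13) = 5.79 / 19.308 = 0.2999

0.300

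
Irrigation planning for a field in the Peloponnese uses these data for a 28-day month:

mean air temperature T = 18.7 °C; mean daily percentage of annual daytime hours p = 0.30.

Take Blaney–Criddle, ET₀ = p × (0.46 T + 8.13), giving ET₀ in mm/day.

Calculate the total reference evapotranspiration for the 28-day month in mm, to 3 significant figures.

ET₀ = 0.30 × (0.46 × 18.7 + 8.13) = 0.30 × 16.732 = 5.0196 mm/d
Monthly total = 5.0196 × 28 = 140.549 mm

141 mm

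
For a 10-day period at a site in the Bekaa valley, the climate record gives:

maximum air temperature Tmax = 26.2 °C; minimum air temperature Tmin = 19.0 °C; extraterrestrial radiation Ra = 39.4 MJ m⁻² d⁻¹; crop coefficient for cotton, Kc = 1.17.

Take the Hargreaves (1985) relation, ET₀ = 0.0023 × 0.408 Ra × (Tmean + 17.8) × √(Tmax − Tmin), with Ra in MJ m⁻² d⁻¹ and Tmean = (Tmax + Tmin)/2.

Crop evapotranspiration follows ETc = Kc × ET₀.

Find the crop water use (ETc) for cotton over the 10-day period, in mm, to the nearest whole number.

Tmean = (26.2 + 19.0)/2 = 22.60 °C
0.408 Ra = 0.408 × 39.4 = 16.0752 mm/d equivalent
ET₀ = 0.0023 × 16.0752 × (22.60 + 17.8) × √7.2 = 0.0023 × 16.0752 × 40.40 × 2.6833 = 4.0081 mm/d
ETc = Kc × ET₀ = 1.17 × 4.0081 = 4.6895 mm/d
Over 10 days: 4.6895 × 10 = 46.895 mm

47 mm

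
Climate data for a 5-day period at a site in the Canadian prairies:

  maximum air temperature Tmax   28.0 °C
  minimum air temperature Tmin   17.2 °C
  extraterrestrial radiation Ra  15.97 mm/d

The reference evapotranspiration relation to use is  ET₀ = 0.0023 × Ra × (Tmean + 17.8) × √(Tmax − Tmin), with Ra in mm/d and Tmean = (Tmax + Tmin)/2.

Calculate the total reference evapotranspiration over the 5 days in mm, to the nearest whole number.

24 mm

Tmean = (28.0 + 17.2)/2 = 22.60 °C
ET₀ = 0.0023 × 15.97 × (22.60 + 17.8) × √10.8 = 0.0023 × 15.97 × 40.40 × 3.2863 = 4.8766 mm/d
Over 5 days: 4.8766 × 5 = 24.383 mm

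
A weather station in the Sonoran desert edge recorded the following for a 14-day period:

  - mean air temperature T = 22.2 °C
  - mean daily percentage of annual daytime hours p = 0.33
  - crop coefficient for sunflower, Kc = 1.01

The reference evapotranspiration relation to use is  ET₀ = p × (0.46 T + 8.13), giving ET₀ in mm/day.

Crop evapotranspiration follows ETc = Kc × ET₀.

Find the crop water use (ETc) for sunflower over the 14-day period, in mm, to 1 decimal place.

85.6 mm

ET₀ = 0.33 × (0.46 × 22.2 + 8.13) = 0.33 × 18.342 = 6.0529 mm/d
ETc = Kc × ET₀ = 1.01 × 6.0529 = 6.1134 mm/d
Over 14 days: 6.1134 × 14 = 85.588 mm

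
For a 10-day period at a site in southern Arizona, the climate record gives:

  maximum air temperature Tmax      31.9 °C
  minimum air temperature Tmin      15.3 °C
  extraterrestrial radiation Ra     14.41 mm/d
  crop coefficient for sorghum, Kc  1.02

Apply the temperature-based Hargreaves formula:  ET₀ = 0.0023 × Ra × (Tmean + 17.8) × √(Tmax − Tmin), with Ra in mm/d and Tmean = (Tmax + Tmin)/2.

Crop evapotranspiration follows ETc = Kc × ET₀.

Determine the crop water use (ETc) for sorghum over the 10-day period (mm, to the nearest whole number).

Tmean = (31.9 + 15.3)/2 = 23.60 °C
ET₀ = 0.0023 × 14.41 × (23.60 + 17.8) × √16.6 = 0.0023 × 14.41 × 41.40 × 4.0743 = 5.5904 mm/d
ETc = Kc × ET₀ = 1.02 × 5.5904 = 5.7022 mm/d
Over 10 days: 5.7022 × 10 = 57.022 mm

57 mm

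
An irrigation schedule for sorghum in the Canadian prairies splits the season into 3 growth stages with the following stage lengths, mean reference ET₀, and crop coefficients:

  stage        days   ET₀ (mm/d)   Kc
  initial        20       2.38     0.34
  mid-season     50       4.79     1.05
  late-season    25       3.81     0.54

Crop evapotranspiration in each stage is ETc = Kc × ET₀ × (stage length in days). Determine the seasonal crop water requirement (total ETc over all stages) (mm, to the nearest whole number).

initial: 0.34 × 2.38 × 20 = 16.18 mm
mid-season: 1.05 × 4.79 × 50 = 251.48 mm
late-season: 0.54 × 3.81 × 25 = 51.44 mm
Seasonal total = 319.10 mm

319 mm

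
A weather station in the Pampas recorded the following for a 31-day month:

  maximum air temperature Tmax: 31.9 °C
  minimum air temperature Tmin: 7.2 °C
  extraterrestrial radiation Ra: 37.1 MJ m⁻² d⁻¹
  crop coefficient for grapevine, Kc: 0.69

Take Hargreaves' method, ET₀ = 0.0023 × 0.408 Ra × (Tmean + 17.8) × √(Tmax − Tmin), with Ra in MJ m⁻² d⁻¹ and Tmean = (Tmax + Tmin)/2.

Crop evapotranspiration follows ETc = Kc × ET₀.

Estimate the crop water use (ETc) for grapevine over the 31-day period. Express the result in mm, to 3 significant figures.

138 mm

Tmean = (31.9 + 7.2)/2 = 19.55 °C
0.408 Ra = 0.408 × 37.1 = 15.1368 mm/d equivalent
ET₀ = 0.0023 × 15.1368 × (19.55 + 17.8) × √24.7 = 0.0023 × 15.1368 × 37.35 × 4.9699 = 6.4625 mm/d
ETc = Kc × ET₀ = 0.69 × 6.4625 = 4.4591 mm/d
Over 31 days: 4.4591 × 31 = 138.232 mm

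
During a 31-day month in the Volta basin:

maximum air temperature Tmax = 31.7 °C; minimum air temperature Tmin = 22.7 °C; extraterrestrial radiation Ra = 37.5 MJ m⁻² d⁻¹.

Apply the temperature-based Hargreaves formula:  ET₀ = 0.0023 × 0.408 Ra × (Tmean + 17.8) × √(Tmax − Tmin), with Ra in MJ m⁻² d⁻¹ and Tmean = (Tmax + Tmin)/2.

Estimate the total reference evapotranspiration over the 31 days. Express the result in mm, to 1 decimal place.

147.3 mm

Tmean = (31.7 + 22.7)/2 = 27.20 °C
0.408 Ra = 0.408 × 37.5 = 15.3000 mm/d equivalent
ET₀ = 0.0023 × 15.3000 × (27.20 + 17.8) × √9.0 = 0.0023 × 15.3000 × 45.00 × 3.0000 = 4.7507 mm/d
Over 31 days: 4.7507 × 31 = 147.272 mm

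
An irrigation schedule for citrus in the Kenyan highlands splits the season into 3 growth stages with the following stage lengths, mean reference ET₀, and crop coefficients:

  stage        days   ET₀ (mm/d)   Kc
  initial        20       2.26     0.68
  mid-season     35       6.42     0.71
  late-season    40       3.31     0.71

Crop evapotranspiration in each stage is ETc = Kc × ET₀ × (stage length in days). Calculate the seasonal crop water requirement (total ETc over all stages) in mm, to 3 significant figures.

284 mm

initial: 0.68 × 2.26 × 20 = 30.74 mm
mid-season: 0.71 × 6.42 × 35 = 159.54 mm
late-season: 0.71 × 3.31 × 40 = 94.00 mm
Seasonal total = 284.28 mm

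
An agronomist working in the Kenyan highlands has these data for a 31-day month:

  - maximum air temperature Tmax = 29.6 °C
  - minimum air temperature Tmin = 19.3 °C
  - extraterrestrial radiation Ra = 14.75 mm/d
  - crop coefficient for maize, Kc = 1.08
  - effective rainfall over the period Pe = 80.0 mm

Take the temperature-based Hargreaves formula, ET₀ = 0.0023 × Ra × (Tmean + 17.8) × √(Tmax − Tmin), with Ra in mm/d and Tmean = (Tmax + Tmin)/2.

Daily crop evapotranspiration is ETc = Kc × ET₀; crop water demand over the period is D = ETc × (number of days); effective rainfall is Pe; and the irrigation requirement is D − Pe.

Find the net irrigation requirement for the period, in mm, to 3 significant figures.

74.0 mm

Tmean = (29.6 + 19.3)/2 = 24.45 °C
ET₀ = 0.0023 × 14.75 × (24.45 + 17.8) × √10.3 = 0.0023 × 14.75 × 42.25 × 3.2094 = 4.6001 mm/d
ETc = Kc × ET₀ = 1.08 × 4.6001 = 4.9681 mm/d
Crop demand D = ETc × 31 d = 4.9681 × 31 = 154.011 mm
D − Pe = 154.011 − 80.0 = 74.011 mm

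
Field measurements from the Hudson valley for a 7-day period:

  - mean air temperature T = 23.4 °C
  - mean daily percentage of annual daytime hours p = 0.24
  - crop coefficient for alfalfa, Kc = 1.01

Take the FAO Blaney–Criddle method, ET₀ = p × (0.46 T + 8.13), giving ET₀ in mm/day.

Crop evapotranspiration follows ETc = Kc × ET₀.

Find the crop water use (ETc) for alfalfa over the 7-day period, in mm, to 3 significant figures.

ET₀ = 0.24 × (0.46 × 23.4 + 8.13) = 0.24 × 18.894 = 4.5346 mm/d
ETc = Kc × ET₀ = 1.01 × 4.5346 = 4.5799 mm/d
Over 7 days: 4.5799 × 7 = 32.059 mm

32.1 mm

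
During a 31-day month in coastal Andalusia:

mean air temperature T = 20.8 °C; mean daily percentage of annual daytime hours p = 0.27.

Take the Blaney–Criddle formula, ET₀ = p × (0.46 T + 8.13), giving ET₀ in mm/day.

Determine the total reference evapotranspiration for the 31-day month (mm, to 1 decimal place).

148.1 mm

ET₀ = 0.27 × (0.46 × 20.8 + 8.13) = 0.27 × 17.698 = 4.7785 mm/d
Monthly total = 4.7785 × 31 = 148.134 mm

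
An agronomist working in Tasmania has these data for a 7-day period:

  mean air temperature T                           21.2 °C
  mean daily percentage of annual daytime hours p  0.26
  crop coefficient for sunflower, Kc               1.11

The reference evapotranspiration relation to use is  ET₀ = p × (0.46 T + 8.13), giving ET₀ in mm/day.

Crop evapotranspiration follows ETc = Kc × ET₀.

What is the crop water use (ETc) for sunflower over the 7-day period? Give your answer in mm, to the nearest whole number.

36 mm

ET₀ = 0.26 × (0.46 × 21.2 + 8.13) = 0.26 × 17.882 = 4.6493 mm/d
ETc = Kc × ET₀ = 1.11 × 4.6493 = 5.1607 mm/d
Over 7 days: 5.1607 × 7 = 36.125 mm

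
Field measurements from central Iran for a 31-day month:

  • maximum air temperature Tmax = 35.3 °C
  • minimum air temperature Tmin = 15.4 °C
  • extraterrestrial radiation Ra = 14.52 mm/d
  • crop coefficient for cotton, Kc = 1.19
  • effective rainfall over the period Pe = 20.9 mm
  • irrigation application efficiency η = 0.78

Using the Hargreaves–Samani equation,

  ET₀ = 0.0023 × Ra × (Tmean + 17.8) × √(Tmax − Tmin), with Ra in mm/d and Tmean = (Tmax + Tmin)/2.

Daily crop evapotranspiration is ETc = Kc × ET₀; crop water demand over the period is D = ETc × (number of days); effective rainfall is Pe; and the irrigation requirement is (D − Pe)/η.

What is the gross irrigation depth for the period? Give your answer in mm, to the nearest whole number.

277 mm

Tmean = (35.3 + 15.4)/2 = 25.35 °C
ET₀ = 0.0023 × 14.52 × (25.35 + 17.8) × √19.9 = 0.0023 × 14.52 × 43.15 × 4.4609 = 6.4283 mm/d
ETc = Kc × ET₀ = 1.19 × 6.4283 = 7.6497 mm/d
Crop demand D = ETc × 31 d = 7.6497 × 31 = 237.141 mm
D − Pe = 237.141 − 20.9 = 216.241 mm
Gross irrigation = 216.241 / 0.78 = 277.232 mm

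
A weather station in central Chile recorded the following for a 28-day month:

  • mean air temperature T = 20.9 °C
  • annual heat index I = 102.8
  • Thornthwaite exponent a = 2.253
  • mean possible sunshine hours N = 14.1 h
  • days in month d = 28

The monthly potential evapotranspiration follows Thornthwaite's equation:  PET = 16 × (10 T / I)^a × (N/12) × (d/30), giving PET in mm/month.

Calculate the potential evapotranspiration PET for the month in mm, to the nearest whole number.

10T/I = 10 × 20.9 / 102.8 = 2.0331
(10T/I)^a = 2.0331^2.253 = 4.9463
Uncorrected PET = 16 × 4.9463 = 79.141 mm
Correction = (N/12)(d/30) = (14.1/12)(28/30) = 1.0967
PET = 79.141 × 1.0967 = 86.794 mm/month

87 mm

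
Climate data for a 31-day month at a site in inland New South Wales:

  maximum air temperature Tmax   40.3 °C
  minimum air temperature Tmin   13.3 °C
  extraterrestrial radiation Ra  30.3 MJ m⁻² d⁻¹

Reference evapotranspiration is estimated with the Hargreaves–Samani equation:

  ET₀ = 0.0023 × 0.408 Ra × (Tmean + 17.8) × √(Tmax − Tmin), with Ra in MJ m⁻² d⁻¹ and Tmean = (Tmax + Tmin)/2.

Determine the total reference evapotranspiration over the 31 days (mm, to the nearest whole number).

Tmean = (40.3 + 13.3)/2 = 26.80 °C
0.408 Ra = 0.408 × 30.3 = 12.3624 mm/d equivalent
ET₀ = 0.0023 × 12.3624 × (26.80 + 17.8) × √27.0 = 0.0023 × 12.3624 × 44.60 × 5.1962 = 6.5895 mm/d
Over 31 days: 6.5895 × 31 = 204.275 mm

204 mm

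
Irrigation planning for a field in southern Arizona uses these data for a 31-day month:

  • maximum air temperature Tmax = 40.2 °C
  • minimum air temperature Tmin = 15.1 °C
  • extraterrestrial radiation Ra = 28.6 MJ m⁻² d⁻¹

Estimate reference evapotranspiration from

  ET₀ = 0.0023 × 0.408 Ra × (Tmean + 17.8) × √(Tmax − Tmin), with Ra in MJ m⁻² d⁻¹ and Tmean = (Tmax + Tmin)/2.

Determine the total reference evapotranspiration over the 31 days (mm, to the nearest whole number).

Tmean = (40.2 + 15.1)/2 = 27.65 °C
0.408 Ra = 0.408 × 28.6 = 11.6688 mm/d equivalent
ET₀ = 0.0023 × 11.6688 × (27.65 + 17.8) × √25.1 = 0.0023 × 11.6688 × 45.45 × 5.0100 = 6.1112 mm/d
Over 31 days: 6.1112 × 31 = 189.447 mm

189 mm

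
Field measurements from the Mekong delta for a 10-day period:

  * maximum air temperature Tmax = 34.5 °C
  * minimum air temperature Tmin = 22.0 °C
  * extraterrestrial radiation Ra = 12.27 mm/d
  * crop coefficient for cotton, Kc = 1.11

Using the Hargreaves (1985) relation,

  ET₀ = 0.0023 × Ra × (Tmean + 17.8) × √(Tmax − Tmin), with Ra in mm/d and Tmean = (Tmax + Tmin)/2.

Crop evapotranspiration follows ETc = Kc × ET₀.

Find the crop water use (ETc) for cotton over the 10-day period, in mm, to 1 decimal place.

51.0 mm

Tmean = (34.5 + 22.0)/2 = 28.25 °C
ET₀ = 0.0023 × 12.27 × (28.25 + 17.8) × √12.5 = 0.0023 × 12.27 × 46.05 × 3.5355 = 4.5947 mm/d
ETc = Kc × ET₀ = 1.11 × 4.5947 = 5.1001 mm/d
Over 10 days: 5.1001 × 10 = 51.001 mm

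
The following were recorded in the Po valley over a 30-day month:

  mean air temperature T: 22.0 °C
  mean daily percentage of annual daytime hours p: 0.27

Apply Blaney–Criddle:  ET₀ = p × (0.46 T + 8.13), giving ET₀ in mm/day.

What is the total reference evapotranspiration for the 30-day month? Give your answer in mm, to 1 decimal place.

147.8 mm

ET₀ = 0.27 × (0.46 × 22.0 + 8.13) = 0.27 × 18.250 = 4.9275 mm/d
Monthly total = 4.9275 × 30 = 147.825 mm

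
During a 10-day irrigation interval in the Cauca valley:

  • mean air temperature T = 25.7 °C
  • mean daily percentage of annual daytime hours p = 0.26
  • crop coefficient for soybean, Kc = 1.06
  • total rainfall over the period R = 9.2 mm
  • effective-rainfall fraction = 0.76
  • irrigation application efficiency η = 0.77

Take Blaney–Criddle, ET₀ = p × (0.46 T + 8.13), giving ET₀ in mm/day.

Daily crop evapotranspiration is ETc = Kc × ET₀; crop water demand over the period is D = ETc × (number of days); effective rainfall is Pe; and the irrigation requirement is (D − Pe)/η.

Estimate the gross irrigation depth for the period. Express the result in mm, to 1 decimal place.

62.3 mm

ET₀ = 0.26 × (0.46 × 25.7 + 8.13) = 0.26 × 19.952 = 5.1875 mm/d
ETc = Kc × ET₀ = 1.06 × 5.1875 = 5.4988 mm/d
Crop demand D = ETc × 10 d = 5.4988 × 10 = 54.988 mm
Pe = 0.76 × 9.2 = 6.992 mm
D − Pe = 54.988 − 6.992 = 47.996 mm
Gross irrigation = 47.996 / 0.77 = 62.332 mm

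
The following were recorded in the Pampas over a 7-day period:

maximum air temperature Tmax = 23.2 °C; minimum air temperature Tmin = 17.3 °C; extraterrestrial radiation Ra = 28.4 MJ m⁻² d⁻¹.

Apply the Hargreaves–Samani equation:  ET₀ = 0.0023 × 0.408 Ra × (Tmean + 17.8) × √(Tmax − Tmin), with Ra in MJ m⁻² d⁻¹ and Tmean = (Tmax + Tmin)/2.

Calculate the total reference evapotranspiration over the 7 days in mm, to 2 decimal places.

Tmean = (23.2 + 17.3)/2 = 20.25 °C
0.408 Ra = 0.408 × 28.4 = 11.5872 mm/d equivalent
ET₀ = 0.0023 × 11.5872 × (20.25 + 17.8) × √5.9 = 0.0023 × 11.5872 × 38.05 × 2.4290 = 2.4631 mm/d
Over 7 days: 2.4631 × 7 = 17.242 mm

17.24 mm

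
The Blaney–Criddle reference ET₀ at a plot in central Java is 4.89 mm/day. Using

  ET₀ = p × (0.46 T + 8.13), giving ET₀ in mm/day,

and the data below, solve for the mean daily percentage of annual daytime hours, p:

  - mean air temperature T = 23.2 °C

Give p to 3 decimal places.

0.260

p = ET₀ / (0.46 T + 8.13) = 4.89 / (0.46 × 23.2 + 8.13) = 4.89 / 18.802 = 0.2601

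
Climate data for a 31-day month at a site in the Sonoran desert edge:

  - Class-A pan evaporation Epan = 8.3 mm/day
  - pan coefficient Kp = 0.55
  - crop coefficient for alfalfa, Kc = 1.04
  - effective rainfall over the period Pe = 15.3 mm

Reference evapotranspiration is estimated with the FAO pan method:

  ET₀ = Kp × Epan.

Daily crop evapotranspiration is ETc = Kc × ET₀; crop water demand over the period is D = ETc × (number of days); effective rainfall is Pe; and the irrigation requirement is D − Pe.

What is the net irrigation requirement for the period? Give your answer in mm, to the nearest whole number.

ET₀ = 0.55 × 8.3 = 4.5650 mm/d
ETc = Kc × ET₀ = 1.04 × 4.5650 = 4.7476 mm/d
Crop demand D = ETc × 31 d = 4.7476 × 31 = 147.176 mm
D − Pe = 147.176 − 15.3 = 131.876 mm

132 mm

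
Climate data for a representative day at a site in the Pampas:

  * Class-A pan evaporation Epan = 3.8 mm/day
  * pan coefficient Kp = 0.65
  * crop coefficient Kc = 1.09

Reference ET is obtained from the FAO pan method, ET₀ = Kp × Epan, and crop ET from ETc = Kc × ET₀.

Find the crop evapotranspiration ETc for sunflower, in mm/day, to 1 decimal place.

ET₀ = 0.65 × 3.8 = 2.4700 mm/d
ETc = Kc × ET₀ = 1.09 × 2.4700 = 2.6923 mm/d

2.7 mm/day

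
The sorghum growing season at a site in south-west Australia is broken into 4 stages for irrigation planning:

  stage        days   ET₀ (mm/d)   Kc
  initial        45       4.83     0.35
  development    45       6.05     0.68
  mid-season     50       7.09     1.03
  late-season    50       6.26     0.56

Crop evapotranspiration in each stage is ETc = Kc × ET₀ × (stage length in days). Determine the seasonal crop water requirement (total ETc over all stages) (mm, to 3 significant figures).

802 mm

initial: 0.35 × 4.83 × 45 = 76.07 mm
development: 0.68 × 6.05 × 45 = 185.13 mm
mid-season: 1.03 × 7.09 × 50 = 365.14 mm
late-season: 0.56 × 6.26 × 50 = 175.28 mm
Seasonal total = 801.62 mm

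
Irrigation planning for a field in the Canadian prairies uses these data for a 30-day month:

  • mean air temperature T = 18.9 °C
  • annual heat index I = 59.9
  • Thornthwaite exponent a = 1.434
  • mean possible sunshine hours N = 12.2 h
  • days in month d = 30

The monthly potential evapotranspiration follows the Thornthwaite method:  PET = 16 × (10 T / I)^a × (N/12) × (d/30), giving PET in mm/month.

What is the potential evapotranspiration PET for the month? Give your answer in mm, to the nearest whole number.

85 mm

10T/I = 10 × 18.9 / 59.9 = 3.1553
(10T/I)^a = 3.1553^1.434 = 5.1955
Uncorrected PET = 16 × 5.1955 = 83.128 mm
Correction = (N/12)(d/30) = (12.2/12)(30/30) = 1.0167
PET = 83.128 × 1.0167 = 84.516 mm/month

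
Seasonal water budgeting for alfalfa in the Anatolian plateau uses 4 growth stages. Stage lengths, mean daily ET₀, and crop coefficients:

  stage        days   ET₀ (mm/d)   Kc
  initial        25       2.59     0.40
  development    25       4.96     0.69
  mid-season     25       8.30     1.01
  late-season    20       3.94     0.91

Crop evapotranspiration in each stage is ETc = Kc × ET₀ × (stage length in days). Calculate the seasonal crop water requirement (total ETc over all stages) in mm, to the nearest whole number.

initial: 0.40 × 2.59 × 25 = 25.90 mm
development: 0.69 × 4.96 × 25 = 85.56 mm
mid-season: 1.01 × 8.30 × 25 = 209.58 mm
late-season: 0.91 × 3.94 × 20 = 71.71 mm
Seasonal total = 392.75 mm

393 mm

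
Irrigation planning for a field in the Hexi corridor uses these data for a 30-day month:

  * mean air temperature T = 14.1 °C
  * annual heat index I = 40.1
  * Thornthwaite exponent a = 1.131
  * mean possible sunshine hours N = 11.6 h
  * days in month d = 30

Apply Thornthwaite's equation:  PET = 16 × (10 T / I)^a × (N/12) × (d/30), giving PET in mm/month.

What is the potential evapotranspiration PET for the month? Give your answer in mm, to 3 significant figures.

64.1 mm

10T/I = 10 × 14.1 / 40.1 = 3.5162
(10T/I)^a = 3.5162^1.131 = 4.1458
Uncorrected PET = 16 × 4.1458 = 66.333 mm
Correction = (N/12)(d/30) = (11.6/12)(30/30) = 0.9667
PET = 66.333 × 0.9667 = 64.124 mm/month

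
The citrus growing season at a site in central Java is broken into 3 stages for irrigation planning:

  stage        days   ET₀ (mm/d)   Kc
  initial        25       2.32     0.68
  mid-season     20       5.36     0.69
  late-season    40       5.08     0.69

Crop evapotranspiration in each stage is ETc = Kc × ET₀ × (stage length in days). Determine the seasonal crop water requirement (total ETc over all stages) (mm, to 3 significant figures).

254 mm

initial: 0.68 × 2.32 × 25 = 39.44 mm
mid-season: 0.69 × 5.36 × 20 = 73.97 mm
late-season: 0.69 × 5.08 × 40 = 140.21 mm
Seasonal total = 253.62 mm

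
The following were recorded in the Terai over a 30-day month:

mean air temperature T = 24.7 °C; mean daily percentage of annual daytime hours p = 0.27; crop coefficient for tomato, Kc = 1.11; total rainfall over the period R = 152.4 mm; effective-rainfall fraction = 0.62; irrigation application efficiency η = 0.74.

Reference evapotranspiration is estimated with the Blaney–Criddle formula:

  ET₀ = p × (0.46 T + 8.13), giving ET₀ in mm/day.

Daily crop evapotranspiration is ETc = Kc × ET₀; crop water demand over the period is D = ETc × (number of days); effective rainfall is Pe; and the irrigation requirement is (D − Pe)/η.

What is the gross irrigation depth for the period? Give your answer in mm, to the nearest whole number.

ET₀ = 0.27 × (0.46 × 24.7 + 8.13) = 0.27 × 19.492 = 5.2628 mm/d
ETc = Kc × ET₀ = 1.11 × 5.2628 = 5.8417 mm/d
Crop demand D = ETc × 30 d = 5.8417 × 30 = 175.251 mm
Pe = 0.62 × 152.4 = 94.488 mm
D − Pe = 175.251 − 94.488 = 80.763 mm
Gross irrigation = 80.763 / 0.74 = 109.139 mm

109 mm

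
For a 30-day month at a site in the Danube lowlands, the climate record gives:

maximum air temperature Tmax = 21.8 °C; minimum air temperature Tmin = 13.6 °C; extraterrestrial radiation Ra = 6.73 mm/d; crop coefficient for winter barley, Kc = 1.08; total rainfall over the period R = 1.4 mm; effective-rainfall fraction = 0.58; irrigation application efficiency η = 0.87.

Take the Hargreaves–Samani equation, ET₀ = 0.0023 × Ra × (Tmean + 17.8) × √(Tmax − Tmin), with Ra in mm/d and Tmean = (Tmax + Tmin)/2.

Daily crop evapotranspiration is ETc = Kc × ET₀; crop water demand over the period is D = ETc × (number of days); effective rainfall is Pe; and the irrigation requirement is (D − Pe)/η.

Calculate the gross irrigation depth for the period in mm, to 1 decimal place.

Tmean = (21.8 + 13.6)/2 = 17.70 °C
ET₀ = 0.0023 × 6.73 × (17.70 + 17.8) × √8.2 = 0.0023 × 6.73 × 35.50 × 2.8636 = 1.5736 mm/d
ETc = Kc × ET₀ = 1.08 × 1.5736 = 1.6995 mm/d
Crop demand D = ETc × 30 d = 1.6995 × 30 = 50.985 mm
Pe = 0.58 × 1.4 = 0.812 mm
D − Pe = 50.985 − 0.812 = 50.173 mm
Gross irrigation = 50.173 / 0.87 = 57.670 mm

57.7 mm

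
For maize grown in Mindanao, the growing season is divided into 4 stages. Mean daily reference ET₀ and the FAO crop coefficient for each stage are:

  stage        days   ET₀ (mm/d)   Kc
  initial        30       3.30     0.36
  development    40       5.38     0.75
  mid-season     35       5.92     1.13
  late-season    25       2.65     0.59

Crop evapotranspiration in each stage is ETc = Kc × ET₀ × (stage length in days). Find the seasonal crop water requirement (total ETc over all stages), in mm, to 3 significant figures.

initial: 0.36 × 3.30 × 30 = 35.64 mm
development: 0.75 × 5.38 × 40 = 161.40 mm
mid-season: 1.13 × 5.92 × 35 = 234.14 mm
late-season: 0.59 × 2.65 × 25 = 39.09 mm
Seasonal total = 470.27 mm

470 mm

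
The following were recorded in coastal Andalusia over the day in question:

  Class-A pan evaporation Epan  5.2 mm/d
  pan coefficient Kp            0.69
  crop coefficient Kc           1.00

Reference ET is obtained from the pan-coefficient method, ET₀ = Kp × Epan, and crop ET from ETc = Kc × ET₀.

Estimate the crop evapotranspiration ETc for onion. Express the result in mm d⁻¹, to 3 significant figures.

ET₀ = 0.69 × 5.2 = 3.5880 mm/d
ETc = Kc × ET₀ = 1.00 × 3.5880 = 3.5880 mm/d

3.59 mm d⁻¹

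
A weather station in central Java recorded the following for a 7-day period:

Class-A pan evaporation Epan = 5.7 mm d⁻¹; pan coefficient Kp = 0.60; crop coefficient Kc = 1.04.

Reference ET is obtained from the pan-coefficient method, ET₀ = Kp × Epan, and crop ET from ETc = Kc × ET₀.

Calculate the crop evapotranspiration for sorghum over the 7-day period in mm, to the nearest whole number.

25 mm

ET₀ = 0.60 × 5.7 = 3.4200 mm/d
ETc = Kc × ET₀ = 1.04 × 3.4200 = 3.5568 mm/d
Over 7 days: 3.5568 × 7 = 24.898 mm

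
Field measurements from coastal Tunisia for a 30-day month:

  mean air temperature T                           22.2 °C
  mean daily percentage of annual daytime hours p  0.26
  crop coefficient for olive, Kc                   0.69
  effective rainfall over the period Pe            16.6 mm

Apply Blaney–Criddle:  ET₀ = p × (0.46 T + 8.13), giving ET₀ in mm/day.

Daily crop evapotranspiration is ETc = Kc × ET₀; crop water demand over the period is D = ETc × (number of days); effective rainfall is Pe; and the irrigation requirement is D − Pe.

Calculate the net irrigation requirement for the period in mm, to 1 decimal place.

ET₀ = 0.26 × (0.46 × 22.2 + 8.13) = 0.26 × 18.342 = 4.7689 mm/d
ETc = Kc × ET₀ = 0.69 × 4.7689 = 3.2905 mm/d
Crop demand D = ETc × 30 d = 3.2905 × 30 = 98.715 mm
D − Pe = 98.715 − 16.6 = 82.115 mm

82.1 mm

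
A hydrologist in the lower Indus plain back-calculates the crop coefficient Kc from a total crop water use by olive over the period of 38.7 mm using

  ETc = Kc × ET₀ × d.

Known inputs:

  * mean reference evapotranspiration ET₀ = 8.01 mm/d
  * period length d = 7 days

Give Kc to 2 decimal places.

0.69

ETc = Kc × ET₀ × d  ⇒  Kc = ETc / (ET₀ × d)
Kc = 38.7 / (8.01 × 7) = 38.7 / 56.07 = 0.6902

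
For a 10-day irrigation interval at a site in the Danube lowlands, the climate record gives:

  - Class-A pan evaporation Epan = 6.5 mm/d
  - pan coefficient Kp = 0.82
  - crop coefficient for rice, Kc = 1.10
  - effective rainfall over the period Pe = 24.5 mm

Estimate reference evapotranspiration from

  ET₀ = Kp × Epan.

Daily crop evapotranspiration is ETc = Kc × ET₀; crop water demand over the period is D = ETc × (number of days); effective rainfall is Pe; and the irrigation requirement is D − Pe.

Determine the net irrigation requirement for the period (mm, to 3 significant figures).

ET₀ = 0.82 × 6.5 = 5.3300 mm/d
ETc = Kc × ET₀ = 1.10 × 5.3300 = 5.8630 mm/d
Crop demand D = ETc × 10 d = 5.8630 × 10 = 58.630 mm
D − Pe = 58.630 − 24.5 = 34.130 mm

34.1 mm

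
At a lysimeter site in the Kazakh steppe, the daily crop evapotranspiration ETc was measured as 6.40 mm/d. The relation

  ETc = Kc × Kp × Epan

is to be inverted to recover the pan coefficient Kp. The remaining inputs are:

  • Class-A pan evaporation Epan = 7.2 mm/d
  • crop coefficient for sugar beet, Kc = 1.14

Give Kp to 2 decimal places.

ETc = Kc × Kp × Epan  ⇒  Kp = ETc / (Kc × Epan)
Kp = 6.40 / (1.14 × 7.2) = 6.40 / 8.208 = 0.7797

0.78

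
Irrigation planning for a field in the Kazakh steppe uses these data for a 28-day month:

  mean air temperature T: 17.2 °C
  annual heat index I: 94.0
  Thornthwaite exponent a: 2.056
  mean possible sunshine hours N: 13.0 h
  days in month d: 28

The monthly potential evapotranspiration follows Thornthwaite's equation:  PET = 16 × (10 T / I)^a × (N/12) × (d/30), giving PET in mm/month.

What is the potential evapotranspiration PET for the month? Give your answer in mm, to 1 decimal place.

10T/I = 10 × 17.2 / 94.0 = 1.8298
(10T/I)^a = 1.8298^2.056 = 3.4634
Uncorrected PET = 16 × 3.4634 = 55.414 mm
Correction = (N/12)(d/30) = (13.0/12)(28/30) = 1.0111
PET = 55.414 × 1.0111 = 56.029 mm/month

56.0 mm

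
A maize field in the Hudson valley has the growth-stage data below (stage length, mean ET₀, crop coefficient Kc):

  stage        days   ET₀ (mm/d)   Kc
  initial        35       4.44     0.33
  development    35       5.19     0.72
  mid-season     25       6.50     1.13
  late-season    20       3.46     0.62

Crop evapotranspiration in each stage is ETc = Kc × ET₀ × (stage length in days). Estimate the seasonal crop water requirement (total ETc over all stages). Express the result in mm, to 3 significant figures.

initial: 0.33 × 4.44 × 35 = 51.28 mm
development: 0.72 × 5.19 × 35 = 130.79 mm
mid-season: 1.13 × 6.50 × 25 = 183.63 mm
late-season: 0.62 × 3.46 × 20 = 42.90 mm
Seasonal total = 408.60 mm

409 mm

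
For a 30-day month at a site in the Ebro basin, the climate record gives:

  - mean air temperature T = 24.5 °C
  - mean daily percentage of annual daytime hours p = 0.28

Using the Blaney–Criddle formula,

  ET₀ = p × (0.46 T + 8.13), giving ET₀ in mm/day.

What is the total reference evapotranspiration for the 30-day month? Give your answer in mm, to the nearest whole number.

163 mm

ET₀ = 0.28 × (0.46 × 24.5 + 8.13) = 0.28 × 19.400 = 5.4320 mm/d
Monthly total = 5.4320 × 30 = 162.960 mm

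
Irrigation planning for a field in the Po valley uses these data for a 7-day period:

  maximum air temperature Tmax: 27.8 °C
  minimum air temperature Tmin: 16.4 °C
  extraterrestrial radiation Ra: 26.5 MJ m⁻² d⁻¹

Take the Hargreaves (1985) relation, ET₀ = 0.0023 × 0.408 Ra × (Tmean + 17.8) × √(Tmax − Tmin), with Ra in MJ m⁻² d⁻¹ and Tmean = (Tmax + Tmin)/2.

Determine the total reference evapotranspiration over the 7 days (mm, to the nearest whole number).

23 mm

Tmean = (27.8 + 16.4)/2 = 22.10 °C
0.408 Ra = 0.408 × 26.5 = 10.8120 mm/d equivalent
ET₀ = 0.0023 × 10.8120 × (22.10 + 17.8) × √11.4 = 0.0023 × 10.8120 × 39.90 × 3.3764 = 3.3501 mm/d
Over 7 days: 3.3501 × 7 = 23.451 mm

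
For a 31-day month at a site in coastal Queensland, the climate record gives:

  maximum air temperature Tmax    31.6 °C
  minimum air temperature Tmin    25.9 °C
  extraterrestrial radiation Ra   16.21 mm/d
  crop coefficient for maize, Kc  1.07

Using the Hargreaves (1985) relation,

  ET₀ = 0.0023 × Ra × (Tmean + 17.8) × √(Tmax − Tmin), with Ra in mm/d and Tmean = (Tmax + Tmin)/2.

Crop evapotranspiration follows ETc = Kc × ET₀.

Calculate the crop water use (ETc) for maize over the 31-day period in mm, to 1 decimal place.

Tmean = (31.6 + 25.9)/2 = 28.75 °C
ET₀ = 0.0023 × 16.21 × (28.75 + 17.8) × √5.7 = 0.0023 × 16.21 × 46.55 × 2.3875 = 4.1436 mm/d
ETc = Kc × ET₀ = 1.07 × 4.1436 = 4.4337 mm/d
Over 31 days: 4.4337 × 31 = 137.445 mm

137.4 mm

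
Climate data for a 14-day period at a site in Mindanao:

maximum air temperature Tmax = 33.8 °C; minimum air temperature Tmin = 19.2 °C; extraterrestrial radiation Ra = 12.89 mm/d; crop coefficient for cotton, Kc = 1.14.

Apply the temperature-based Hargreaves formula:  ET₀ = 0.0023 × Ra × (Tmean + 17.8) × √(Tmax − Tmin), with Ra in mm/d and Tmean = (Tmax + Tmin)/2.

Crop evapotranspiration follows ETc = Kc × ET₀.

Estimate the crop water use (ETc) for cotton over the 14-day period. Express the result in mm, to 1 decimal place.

80.1 mm

Tmean = (33.8 + 19.2)/2 = 26.50 °C
ET₀ = 0.0023 × 12.89 × (26.50 + 17.8) × √14.6 = 0.0023 × 12.89 × 44.30 × 3.8210 = 5.0184 mm/d
ETc = Kc × ET₀ = 1.14 × 5.0184 = 5.7210 mm/d
Over 14 days: 5.7210 × 14 = 80.094 mm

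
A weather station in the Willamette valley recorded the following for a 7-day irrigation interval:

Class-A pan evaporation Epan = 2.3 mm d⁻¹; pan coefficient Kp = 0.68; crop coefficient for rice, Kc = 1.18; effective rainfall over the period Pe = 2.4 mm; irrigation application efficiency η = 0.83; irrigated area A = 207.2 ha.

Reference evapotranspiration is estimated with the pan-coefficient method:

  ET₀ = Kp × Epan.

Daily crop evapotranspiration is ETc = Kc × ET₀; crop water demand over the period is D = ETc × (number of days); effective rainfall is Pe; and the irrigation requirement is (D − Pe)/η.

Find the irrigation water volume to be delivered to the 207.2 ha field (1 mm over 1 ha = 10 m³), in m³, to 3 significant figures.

26300 m³

ET₀ = 0.68 × 2.3 = 1.5640 mm/d
ETc = Kc × ET₀ = 1.18 × 1.5640 = 1.8455 mm/d
Crop demand D = ETc × 7 d = 1.8455 × 7 = 12.919 mm
D − Pe = 12.919 − 2.4 = 10.519 mm
Gross irrigation = 10.519 / 0.83 = 12.673 mm
Volume = 12.673 mm × 207.2 ha × 10 = 26258.5 m³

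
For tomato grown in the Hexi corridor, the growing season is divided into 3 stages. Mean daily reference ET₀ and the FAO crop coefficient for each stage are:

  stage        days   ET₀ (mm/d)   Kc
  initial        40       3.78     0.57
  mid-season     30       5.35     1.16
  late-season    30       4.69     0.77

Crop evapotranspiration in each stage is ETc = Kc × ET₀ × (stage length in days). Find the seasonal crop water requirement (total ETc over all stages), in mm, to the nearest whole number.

381 mm

initial: 0.57 × 3.78 × 40 = 86.18 mm
mid-season: 1.16 × 5.35 × 30 = 186.18 mm
late-season: 0.77 × 4.69 × 30 = 108.34 mm
Seasonal total = 380.70 mm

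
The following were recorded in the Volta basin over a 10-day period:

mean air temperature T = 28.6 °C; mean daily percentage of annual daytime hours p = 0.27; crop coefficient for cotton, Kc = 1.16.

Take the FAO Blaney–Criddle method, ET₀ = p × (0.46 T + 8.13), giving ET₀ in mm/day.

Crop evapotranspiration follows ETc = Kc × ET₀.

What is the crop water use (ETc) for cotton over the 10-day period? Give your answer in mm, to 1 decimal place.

ET₀ = 0.27 × (0.46 × 28.6 + 8.13) = 0.27 × 21.286 = 5.7472 mm/d
ETc = Kc × ET₀ = 1.16 × 5.7472 = 6.6668 mm/d
Over 10 days: 6.6668 × 10 = 66.668 mm

66.7 mm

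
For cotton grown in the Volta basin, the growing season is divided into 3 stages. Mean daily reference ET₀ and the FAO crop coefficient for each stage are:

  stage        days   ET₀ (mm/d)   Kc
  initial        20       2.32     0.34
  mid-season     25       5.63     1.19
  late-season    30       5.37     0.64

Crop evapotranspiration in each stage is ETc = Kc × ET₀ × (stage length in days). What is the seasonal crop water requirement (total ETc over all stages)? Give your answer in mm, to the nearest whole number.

initial: 0.34 × 2.32 × 20 = 15.78 mm
mid-season: 1.19 × 5.63 × 25 = 167.49 mm
late-season: 0.64 × 5.37 × 30 = 103.10 mm
Seasonal total = 286.37 mm

286 mm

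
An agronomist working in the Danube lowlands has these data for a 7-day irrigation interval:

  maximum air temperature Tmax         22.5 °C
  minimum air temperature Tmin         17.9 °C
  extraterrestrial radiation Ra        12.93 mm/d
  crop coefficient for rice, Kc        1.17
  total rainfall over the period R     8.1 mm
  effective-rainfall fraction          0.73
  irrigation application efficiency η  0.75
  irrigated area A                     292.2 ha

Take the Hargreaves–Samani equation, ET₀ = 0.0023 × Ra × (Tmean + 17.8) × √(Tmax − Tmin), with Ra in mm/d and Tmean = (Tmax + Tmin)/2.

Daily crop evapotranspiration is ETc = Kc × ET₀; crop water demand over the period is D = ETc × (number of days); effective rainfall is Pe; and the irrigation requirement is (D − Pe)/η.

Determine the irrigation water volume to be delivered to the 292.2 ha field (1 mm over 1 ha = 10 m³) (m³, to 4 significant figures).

Tmean = (22.5 + 17.9)/2 = 20.20 °C
ET₀ = 0.0023 × 12.93 × (20.20 + 17.8) × √4.6 = 0.0023 × 12.93 × 38.00 × 2.1448 = 2.4238 mm/d
ETc = Kc × ET₀ = 1.17 × 2.4238 = 2.8358 mm/d
Crop demand D = ETc × 7 d = 2.8358 × 7 = 19.851 mm
Pe = 0.73 × 8.1 = 5.913 mm
D − Pe = 19.851 − 5.913 = 13.938 mm
Gross irrigation = 13.938 / 0.75 = 18.584 mm
Volume = 18.584 mm × 292.2 ha × 10 = 54302.4 m³

54300 m³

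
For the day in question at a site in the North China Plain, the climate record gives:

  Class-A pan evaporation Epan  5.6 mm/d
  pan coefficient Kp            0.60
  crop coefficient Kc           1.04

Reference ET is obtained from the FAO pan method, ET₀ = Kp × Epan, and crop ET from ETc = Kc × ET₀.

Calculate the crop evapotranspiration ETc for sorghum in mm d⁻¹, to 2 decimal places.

3.49 mm d⁻¹

ET₀ = 0.60 × 5.6 = 3.3600 mm/d
ETc = Kc × ET₀ = 1.04 × 3.3600 = 3.4944 mm/d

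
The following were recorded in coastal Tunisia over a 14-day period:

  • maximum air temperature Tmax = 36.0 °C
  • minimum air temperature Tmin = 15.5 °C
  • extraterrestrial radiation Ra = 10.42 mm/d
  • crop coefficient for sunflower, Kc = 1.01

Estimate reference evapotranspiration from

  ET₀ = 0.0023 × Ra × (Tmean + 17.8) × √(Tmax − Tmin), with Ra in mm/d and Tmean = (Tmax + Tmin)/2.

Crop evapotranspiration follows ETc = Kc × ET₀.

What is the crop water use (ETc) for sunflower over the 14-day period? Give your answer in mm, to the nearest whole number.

Tmean = (36.0 + 15.5)/2 = 25.75 °C
ET₀ = 0.0023 × 10.42 × (25.75 + 17.8) × √20.5 = 0.0023 × 10.42 × 43.55 × 4.5277 = 4.7256 mm/d
ETc = Kc × ET₀ = 1.01 × 4.7256 = 4.7729 mm/d
Over 14 days: 4.7729 × 14 = 66.821 mm

67 mm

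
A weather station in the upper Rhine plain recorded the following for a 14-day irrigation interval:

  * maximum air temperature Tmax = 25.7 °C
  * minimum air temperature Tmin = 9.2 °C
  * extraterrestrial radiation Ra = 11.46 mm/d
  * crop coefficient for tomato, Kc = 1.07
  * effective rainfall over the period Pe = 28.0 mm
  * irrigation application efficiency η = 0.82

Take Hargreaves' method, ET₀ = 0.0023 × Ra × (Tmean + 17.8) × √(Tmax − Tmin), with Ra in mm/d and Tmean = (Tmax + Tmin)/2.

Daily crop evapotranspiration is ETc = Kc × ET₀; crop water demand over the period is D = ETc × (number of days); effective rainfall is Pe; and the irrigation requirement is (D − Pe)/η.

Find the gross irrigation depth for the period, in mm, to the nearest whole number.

Tmean = (25.7 + 9.2)/2 = 17.45 °C
ET₀ = 0.0023 × 11.46 × (17.45 + 17.8) × √16.5 = 0.0023 × 11.46 × 35.25 × 4.0620 = 3.7741 mm/d
ETc = Kc × ET₀ = 1.07 × 3.7741 = 4.0383 mm/d
Crop demand D = ETc × 14 d = 4.0383 × 14 = 56.536 mm
D − Pe = 56.536 − 28.0 = 28.536 mm
Gross irrigation = 28.536 / 0.82 = 34.800 mm

35 mm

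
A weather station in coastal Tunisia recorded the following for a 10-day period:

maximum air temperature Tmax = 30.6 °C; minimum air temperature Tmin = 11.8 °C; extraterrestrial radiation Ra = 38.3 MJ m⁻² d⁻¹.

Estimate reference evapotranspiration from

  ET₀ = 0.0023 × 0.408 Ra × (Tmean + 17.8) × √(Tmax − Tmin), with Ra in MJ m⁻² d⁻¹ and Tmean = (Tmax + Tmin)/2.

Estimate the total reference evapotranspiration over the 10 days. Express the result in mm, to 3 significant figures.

Tmean = (30.6 + 11.8)/2 = 21.20 °C
0.408 Ra = 0.408 × 38.3 = 15.6264 mm/d equivalent
ET₀ = 0.0023 × 15.6264 × (21.20 + 17.8) × √18.8 = 0.0023 × 15.6264 × 39.00 × 4.3359 = 6.0776 mm/d
Over 10 days: 6.0776 × 10 = 60.776 mm

60.8 mm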